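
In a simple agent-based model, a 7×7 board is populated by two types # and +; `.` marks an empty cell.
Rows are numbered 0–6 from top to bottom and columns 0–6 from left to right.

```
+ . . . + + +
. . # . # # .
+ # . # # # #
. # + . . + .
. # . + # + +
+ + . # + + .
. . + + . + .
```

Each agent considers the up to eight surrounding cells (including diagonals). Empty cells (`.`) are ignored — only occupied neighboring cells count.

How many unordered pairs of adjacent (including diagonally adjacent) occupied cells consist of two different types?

Scan each occupied cell's neighbors to the right and below (and the two forward diagonals) so each pair is counted once.
From row 0: 5 unlike of 7 pairs (running 5/7).
From row 1: 0 unlike of 9 pairs (running 5/16).
From row 2: 7 unlike of 11 pairs (running 12/27).
From row 3: 3 unlike of 7 pairs (running 15/34).
From row 4: 7 unlike of 13 pairs (running 22/47).
From row 5: 3 unlike of 9 pairs (running 25/56).
From row 6: 0 unlike of 1 pairs (running 25/57).
Total adjacent occupied pairs: 57; unlike-type pairs: 25.

25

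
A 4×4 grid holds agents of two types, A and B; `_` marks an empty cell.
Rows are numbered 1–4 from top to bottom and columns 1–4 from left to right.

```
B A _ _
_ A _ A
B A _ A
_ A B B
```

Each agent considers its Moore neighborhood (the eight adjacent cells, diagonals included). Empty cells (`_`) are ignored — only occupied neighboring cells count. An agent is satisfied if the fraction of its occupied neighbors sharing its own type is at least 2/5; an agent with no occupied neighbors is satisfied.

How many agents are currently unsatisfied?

Row 1: (1,1)B 0/2 unhappy · (1,2)A 1/2 ok
Row 2: (2,2)A 2/4 ok · (2,4)A 1/1 ok
Row 3: (3,1)B 0/3 unhappy · (3,2)A 2/4 ok · (3,4)A 1/3 unhappy
Row 4: (4,2)A 1/3 unhappy · (4,3)B 1/4 unhappy · (4,4)B 1/2 ok
Unsatisfied: (1,1), (3,1), (3,4), (4,2), (4,3) — 5 in total.

5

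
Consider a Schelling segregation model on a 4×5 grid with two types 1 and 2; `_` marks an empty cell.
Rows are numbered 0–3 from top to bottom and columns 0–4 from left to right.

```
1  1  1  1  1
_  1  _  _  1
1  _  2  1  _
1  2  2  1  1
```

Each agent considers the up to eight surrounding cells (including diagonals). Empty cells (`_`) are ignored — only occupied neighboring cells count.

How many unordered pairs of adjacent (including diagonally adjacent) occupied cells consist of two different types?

Scan each occupied cell's neighbors to the right and below (and the two forward diagonals) so each pair is counted once.
From row 0: 0 unlike of 9 pairs (running 0/9).
From row 1: 1 unlike of 3 pairs (running 1/12).
From row 2: 4 unlike of 9 pairs (running 5/21).
From row 3: 2 unlike of 4 pairs (running 7/25).
Total adjacent occupied pairs: 25; unlike-type pairs: 7.

7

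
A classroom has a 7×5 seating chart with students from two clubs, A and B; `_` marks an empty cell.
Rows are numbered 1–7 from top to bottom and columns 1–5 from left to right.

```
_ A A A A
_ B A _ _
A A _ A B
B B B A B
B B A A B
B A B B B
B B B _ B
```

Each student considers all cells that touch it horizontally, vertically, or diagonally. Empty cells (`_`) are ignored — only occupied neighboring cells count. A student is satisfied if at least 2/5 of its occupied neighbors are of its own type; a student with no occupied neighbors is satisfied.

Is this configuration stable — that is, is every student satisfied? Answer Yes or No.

No

(1,2)A 2/3 ✓
(1,3)A 3/4 ✓
(1,4)A 3/3 ✓
(1,5)A 1/1 ✓
(2,2)B 0/5 ✗
(2,3)A 5/6 ✓
(3,1)A 1/4 ✗
(3,2)A 2/6 ✗
(3,4)A 2/5 ✓
(3,5)B 1/3 ✗
(4,1)B 3/5 ✓
(4,2)B 4/7 ✓
(4,3)B 2/7 ✗
(4,4)A 3/7 ✓
(4,5)B 2/5 ✓
(5,1)B 4/5 ✓
(5,2)B 6/8 ✓
(5,3)A 3/8 ✗
(5,4)A 2/8 ✗
(5,5)B 3/5 ✓
(6,1)B 4/5 ✓
(6,2)A 1/8 ✗
(6,3)B 4/7 ✓
(6,4)B 5/7 ✓
(6,5)B 3/4 ✓
(7,1)B 2/3 ✓
(7,2)B 4/5 ✓
(7,3)B 3/4 ✓
(7,5)B 2/2 ✓
For instance (2,2) has only 0/5 same-type neighbors, below 2/5.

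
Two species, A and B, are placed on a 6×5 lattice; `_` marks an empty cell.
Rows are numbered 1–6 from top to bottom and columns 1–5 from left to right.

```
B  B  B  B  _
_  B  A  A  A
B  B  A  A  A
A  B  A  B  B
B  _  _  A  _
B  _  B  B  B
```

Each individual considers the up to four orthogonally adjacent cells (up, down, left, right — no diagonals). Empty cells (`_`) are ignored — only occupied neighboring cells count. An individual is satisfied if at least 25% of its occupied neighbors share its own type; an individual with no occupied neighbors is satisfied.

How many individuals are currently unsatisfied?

Row 1: (1,1)B 1/1 ✓ · (1,2)B 3/3 ✓ · (1,3)B 2/3 ✓ · (1,4)B 1/2 ✓
Row 2: (2,2)B 2/3 ✓ · (2,3)A 2/4 ✓ · (2,4)A 3/4 ✓ · (2,5)A 2/2 ✓
Row 3: (3,1)B 1/2 ✓ · (3,2)B 3/4 ✓ · (3,3)A 3/4 ✓ · (3,4)A 3/4 ✓ · (3,5)A 2/3 ✓
Row 4: (4,1)A 0/3 ✗ · (4,2)B 1/3 ✓ · (4,3)A 1/3 ✓ · (4,4)B 1/4 ✓ · (4,5)B 1/2 ✓
Row 5: (5,1)B 1/2 ✓ · (5,4)A 0/2 ✗
Row 6: (6,1)B 1/1 ✓ · (6,3)B 1/1 ✓ · (6,4)B 2/3 ✓ · (6,5)B 1/1 ✓
Unsatisfied: (4,1), (5,4) — 2 in total.

2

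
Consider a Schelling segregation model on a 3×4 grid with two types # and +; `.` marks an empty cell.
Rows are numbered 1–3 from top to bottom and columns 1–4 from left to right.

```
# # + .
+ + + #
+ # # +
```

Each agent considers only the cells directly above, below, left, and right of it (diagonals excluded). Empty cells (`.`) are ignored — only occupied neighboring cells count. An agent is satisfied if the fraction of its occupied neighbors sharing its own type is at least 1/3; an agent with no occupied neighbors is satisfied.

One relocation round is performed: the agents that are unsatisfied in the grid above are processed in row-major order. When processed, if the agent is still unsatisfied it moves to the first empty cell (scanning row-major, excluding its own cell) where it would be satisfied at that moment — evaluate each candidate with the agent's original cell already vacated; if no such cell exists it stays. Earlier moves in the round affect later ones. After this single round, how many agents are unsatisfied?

1

Initially unsatisfied (in order): (2,4), (3,4).
  (2,4): no empty cell satisfies it; stays.
  (3,4) → (1,4).
Resulting grid:
# # + +
+ + + #
+ # # .
Unsatisfied now: (2,4).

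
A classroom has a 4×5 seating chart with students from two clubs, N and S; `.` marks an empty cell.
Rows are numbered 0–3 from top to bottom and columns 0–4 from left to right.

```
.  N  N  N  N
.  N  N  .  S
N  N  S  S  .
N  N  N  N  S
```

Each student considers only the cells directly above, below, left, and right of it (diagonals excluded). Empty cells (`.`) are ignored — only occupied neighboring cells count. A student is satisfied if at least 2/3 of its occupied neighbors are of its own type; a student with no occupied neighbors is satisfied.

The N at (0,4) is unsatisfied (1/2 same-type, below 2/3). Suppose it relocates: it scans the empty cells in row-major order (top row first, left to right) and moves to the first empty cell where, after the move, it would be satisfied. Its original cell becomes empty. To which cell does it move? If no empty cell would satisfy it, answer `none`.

Vacating (0,4). Empty cells in order:
  (0,0): 1/1 same-type → satisfied — stop here.

(0,0)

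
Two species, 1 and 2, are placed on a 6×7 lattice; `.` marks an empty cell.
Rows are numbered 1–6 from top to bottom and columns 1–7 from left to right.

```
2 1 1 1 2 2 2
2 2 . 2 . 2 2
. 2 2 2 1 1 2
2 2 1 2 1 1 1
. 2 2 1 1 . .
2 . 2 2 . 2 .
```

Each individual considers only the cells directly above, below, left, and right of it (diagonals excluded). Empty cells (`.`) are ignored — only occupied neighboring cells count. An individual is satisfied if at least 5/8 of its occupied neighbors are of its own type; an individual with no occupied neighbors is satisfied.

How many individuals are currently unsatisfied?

13

(1,1)2 1/2 not
(1,2)1 1/3 not
(1,3)1 2/2 satisfied
(1,4)1 1/3 not
(1,5)2 1/2 not
(1,6)2 3/3 satisfied
(1,7)2 2/2 satisfied
(2,1)2 2/2 satisfied
(2,2)2 2/3 satisfied
(2,4)2 1/2 not
(2,6)2 2/3 satisfied
(2,7)2 3/3 satisfied
(3,2)2 3/3 satisfied
(3,3)2 2/3 satisfied
(3,4)2 3/4 satisfied
(3,5)1 2/3 satisfied
(3,6)1 2/4 not
(3,7)2 1/3 not
(4,1)2 1/1 satisfied
(4,2)2 3/4 satisfied
(4,3)1 0/4 not
(4,4)2 1/4 not
(4,5)1 3/4 satisfied
(4,6)1 3/3 satisfied
(4,7)1 1/2 not
(5,2)2 2/2 satisfied
(5,3)2 2/4 not
(5,4)1 1/4 not
(5,5)1 2/2 satisfied
(6,1)2 0/0 satisfied
(6,3)2 2/2 satisfied
(6,4)2 1/2 not
(6,6)2 0/0 satisfied
Unsatisfied: (1,1), (1,2), (1,4), (1,5), (2,4), (3,6), (3,7), (4,3), (4,4), (4,7), (5,3), (5,4), (6,4) — 13 in total.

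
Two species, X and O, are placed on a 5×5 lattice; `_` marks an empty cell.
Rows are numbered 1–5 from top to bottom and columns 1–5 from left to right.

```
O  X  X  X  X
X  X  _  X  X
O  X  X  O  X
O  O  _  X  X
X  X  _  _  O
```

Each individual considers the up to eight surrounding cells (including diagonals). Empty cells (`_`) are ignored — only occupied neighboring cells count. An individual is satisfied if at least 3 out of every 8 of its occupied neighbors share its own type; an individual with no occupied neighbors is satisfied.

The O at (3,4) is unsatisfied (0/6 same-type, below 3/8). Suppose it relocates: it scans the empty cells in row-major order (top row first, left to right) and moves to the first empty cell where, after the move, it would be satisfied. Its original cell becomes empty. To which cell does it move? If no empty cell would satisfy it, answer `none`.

Vacating (3,4). Empty cells in order:
  (2,3): 0/7 same-type → still unsatisfied.
  (4,3): 1/5 same-type → still unsatisfied.
  (5,3): 1/3 same-type → still unsatisfied.
  (5,4): 1/3 same-type → still unsatisfied.

none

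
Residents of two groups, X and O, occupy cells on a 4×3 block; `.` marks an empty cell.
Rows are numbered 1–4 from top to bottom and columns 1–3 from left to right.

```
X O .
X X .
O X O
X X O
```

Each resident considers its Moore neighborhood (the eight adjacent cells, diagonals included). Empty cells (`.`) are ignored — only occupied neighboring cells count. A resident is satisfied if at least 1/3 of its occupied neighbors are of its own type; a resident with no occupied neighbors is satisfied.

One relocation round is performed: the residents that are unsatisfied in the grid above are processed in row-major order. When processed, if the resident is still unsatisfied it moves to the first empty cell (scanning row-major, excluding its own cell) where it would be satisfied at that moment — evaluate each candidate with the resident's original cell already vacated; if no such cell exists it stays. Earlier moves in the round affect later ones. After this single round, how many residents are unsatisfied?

Initially unsatisfied (in order): (1,2), (3,1), (3,3).
  (1,2) → (2,3).
  (3,1) → (1,3).
  (3,3): now satisfied by earlier moves; stays.
Resulting grid:
X . O
X X O
. X O
X X O
All satisfied now.

0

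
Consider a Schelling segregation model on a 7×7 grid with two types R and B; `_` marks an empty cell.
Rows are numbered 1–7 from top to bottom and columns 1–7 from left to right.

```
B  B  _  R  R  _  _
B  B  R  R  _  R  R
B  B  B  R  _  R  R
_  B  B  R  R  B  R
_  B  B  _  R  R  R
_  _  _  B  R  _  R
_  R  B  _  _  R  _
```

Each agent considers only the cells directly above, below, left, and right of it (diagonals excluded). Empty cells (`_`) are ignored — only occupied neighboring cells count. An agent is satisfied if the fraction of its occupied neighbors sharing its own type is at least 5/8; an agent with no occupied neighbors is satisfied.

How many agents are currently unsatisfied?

(1,1)B 2/2 satisfied
(1,2)B 2/2 satisfied
(1,4)R 2/2 satisfied
(1,5)R 1/1 satisfied
(2,1)B 3/3 satisfied
(2,2)B 3/4 satisfied
(2,3)R 1/3 not
(2,4)R 3/3 satisfied
(2,6)R 2/2 satisfied
(2,7)R 2/2 satisfied
(3,1)B 2/2 satisfied
(3,2)B 4/4 satisfied
(3,3)B 2/4 not
(3,4)R 2/3 satisfied
(3,6)R 2/3 satisfied
(3,7)R 3/3 satisfied
(4,2)B 3/3 satisfied
(4,3)B 3/4 satisfied
(4,4)R 2/3 satisfied
(4,5)R 2/3 satisfied
(4,6)B 0/4 not
(4,7)R 2/3 satisfied
(5,2)B 2/2 satisfied
(5,3)B 2/2 satisfied
(5,5)R 3/3 satisfied
(5,6)R 2/3 satisfied
(5,7)R 3/3 satisfied
(6,4)B 0/1 not
(6,5)R 1/2 not
(6,7)R 1/1 satisfied
(7,2)R 0/1 not
(7,3)B 0/1 not
(7,6)R 0/0 satisfied
Unsatisfied: (2,3), (3,3), (4,6), (6,4), (6,5), (7,2), (7,3) — 7 in total.

7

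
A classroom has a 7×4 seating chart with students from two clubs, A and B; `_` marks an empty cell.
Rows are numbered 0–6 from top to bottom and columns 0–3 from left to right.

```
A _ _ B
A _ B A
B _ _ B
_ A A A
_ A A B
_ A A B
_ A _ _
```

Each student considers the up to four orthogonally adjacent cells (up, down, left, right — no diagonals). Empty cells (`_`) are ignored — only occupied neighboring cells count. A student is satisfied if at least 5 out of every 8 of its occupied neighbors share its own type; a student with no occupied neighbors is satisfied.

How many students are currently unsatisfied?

Row 0: (0,0)A 1/1 ✓ · (0,3)B 0/1 ✗
Row 1: (1,0)A 1/2 ✗ · (1,2)B 0/1 ✗ · (1,3)A 0/3 ✗
Row 2: (2,0)B 0/1 ✗ · (2,3)B 0/2 ✗
Row 3: (3,1)A 2/2 ✓ · (3,2)A 3/3 ✓ · (3,3)A 1/3 ✗
Row 4: (4,1)A 3/3 ✓ · (4,2)A 3/4 ✓ · (4,3)B 1/3 ✗
Row 5: (5,1)A 3/3 ✓ · (5,2)A 2/3 ✓ · (5,3)B 1/2 ✗
Row 6: (6,1)A 1/1 ✓
Unsatisfied: (0,3), (1,0), (1,2), (1,3), (2,0), (2,3), (3,3), (4,3), (5,3) — 9 in total.

9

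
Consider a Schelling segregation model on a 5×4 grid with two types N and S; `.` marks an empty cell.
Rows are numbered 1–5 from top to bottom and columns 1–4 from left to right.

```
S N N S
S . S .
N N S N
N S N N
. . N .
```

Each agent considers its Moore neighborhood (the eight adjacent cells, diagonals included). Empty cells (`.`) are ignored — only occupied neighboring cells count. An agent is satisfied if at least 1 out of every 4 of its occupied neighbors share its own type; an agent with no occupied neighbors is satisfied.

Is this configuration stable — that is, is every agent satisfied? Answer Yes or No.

(1,1)S 1/2 satisfied
(1,2)N 1/4 satisfied
(1,3)N 1/3 satisfied
(1,4)S 1/2 satisfied
(2,1)S 1/4 satisfied
(2,3)S 2/6 satisfied
(3,1)N 2/4 satisfied
(3,2)N 3/7 satisfied
(3,3)S 2/6 satisfied
(3,4)N 2/4 satisfied
(4,1)N 2/3 satisfied
(4,2)S 1/6 not
(4,3)N 4/6 satisfied
(4,4)N 3/4 satisfied
(5,3)N 2/3 satisfied
For instance (4,2) has only 1/6 same-type neighbors, below 1/4.

No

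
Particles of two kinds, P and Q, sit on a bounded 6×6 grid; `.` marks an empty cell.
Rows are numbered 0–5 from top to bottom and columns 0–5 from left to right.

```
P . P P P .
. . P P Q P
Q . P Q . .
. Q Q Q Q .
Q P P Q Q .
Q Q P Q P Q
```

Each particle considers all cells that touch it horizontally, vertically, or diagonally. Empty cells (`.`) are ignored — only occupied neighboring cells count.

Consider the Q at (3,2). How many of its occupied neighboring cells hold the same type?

4

Occupied neighbors of (3,2): (2,2)=P, (2,3)=Q, (3,1)=Q, (3,3)=Q, (4,1)=P, (4,2)=P, (4,3)=Q.
Same type (Q): 4 of 7.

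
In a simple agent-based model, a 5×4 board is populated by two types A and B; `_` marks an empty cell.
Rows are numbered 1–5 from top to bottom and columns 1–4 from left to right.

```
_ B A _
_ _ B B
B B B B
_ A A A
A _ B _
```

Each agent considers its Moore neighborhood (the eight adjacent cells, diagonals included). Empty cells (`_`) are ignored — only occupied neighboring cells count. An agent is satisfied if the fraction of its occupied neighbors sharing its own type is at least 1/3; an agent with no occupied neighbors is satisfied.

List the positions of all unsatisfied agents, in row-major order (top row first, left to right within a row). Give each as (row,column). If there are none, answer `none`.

(1,2)B 1/2 ✓
(1,3)A 0/3 ✗
(2,3)B 5/6 ✓
(2,4)B 3/4 ✓
(3,1)B 1/2 ✓
(3,2)B 3/5 ✓
(3,3)B 4/7 ✓
(3,4)B 3/5 ✓
(4,2)A 2/6 ✓
(4,3)A 2/6 ✓
(4,4)A 1/4 ✗
(5,1)A 1/1 ✓
(5,3)B 0/3 ✗

(1,3), (4,4), (5,3)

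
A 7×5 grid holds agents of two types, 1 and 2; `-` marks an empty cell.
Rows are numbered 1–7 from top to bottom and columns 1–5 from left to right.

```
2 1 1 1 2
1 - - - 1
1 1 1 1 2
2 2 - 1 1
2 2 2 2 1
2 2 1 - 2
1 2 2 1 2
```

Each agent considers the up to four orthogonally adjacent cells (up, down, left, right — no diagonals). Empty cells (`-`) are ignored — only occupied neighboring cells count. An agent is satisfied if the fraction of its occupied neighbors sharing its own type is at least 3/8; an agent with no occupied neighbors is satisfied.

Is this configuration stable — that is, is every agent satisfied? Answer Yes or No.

(1,1)2 0/2 not
(1,2)1 1/2 satisfied
(1,3)1 2/2 satisfied
(1,4)1 1/2 satisfied
(1,5)2 0/2 not
(2,1)1 1/2 satisfied
(2,5)1 0/2 not
(3,1)1 2/3 satisfied
(3,2)1 2/3 satisfied
(3,3)1 2/2 satisfied
(3,4)1 2/3 satisfied
(3,5)2 0/3 not
(4,1)2 2/3 satisfied
(4,2)2 2/3 satisfied
(4,4)1 2/3 satisfied
(4,5)1 2/3 satisfied
(5,1)2 3/3 satisfied
(5,2)2 4/4 satisfied
(5,3)2 2/3 satisfied
(5,4)2 1/3 not
(5,5)1 1/3 not
(6,1)2 2/3 satisfied
(6,2)2 3/4 satisfied
(6,3)1 0/3 not
(6,5)2 1/2 satisfied
(7,1)1 0/2 not
(7,2)2 2/3 satisfied
(7,3)2 1/3 not
(7,4)1 0/2 not
(7,5)2 1/2 satisfied
For instance (1,1) has only 0/2 same-type neighbors, below 3/8.

No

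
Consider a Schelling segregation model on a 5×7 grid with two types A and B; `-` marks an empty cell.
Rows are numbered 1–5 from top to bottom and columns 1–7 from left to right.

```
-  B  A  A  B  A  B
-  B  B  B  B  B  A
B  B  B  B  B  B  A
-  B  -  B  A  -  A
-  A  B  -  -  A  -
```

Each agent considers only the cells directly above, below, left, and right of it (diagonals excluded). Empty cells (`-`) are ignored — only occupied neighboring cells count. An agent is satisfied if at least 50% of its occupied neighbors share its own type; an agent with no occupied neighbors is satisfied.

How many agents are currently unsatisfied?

9

(1,2)B 1/2 ok
(1,3)A 1/3 unhappy
(1,4)A 1/3 unhappy
(1,5)B 1/3 unhappy
(1,6)A 0/3 unhappy
(1,7)B 0/2 unhappy
(2,2)B 3/3 ok
(2,3)B 3/4 ok
(2,4)B 3/4 ok
(2,5)B 4/4 ok
(2,6)B 2/4 ok
(2,7)A 1/3 unhappy
(3,1)B 1/1 ok
(3,2)B 4/4 ok
(3,3)B 3/3 ok
(3,4)B 4/4 ok
(3,5)B 3/4 ok
(3,6)B 2/3 ok
(3,7)A 2/3 ok
(4,2)B 1/2 ok
(4,4)B 1/2 ok
(4,5)A 0/2 unhappy
(4,7)A 1/1 ok
(5,2)A 0/2 unhappy
(5,3)B 0/1 unhappy
(5,6)A 0/0 ok
Unsatisfied: (1,3), (1,4), (1,5), (1,6), (1,7), (2,7), (4,5), (5,2), (5,3) — 9 in total.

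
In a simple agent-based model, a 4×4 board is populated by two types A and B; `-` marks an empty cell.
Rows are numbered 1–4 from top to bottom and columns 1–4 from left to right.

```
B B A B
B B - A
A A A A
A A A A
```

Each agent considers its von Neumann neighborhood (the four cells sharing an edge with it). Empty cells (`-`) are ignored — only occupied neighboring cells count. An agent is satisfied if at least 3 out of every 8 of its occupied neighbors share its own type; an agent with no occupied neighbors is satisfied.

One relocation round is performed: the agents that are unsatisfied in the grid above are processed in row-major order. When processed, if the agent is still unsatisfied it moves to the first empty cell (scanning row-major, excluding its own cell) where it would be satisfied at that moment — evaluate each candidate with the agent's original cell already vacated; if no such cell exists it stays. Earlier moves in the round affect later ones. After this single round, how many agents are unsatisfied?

Initially unsatisfied (in order): (1,3), (1,4).
  (1,3) → (2,3).
  (1,4) → (1,3).
Resulting grid:
B B B -
B B A A
A A A A
A A A A
All satisfied now.

0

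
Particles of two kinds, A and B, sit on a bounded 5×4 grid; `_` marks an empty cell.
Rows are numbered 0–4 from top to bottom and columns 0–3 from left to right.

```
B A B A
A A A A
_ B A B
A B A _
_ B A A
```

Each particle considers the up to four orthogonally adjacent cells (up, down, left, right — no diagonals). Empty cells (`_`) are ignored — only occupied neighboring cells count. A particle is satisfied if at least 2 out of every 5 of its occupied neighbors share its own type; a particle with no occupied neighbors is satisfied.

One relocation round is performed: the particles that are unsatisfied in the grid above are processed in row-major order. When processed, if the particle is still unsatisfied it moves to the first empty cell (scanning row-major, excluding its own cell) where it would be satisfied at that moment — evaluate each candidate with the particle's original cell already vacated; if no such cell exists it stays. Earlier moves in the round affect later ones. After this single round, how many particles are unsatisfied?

Initially unsatisfied (in order): (0,0), (0,1), (0,2), (2,1), (2,3), (3,0).
  (0,0) → (4,0).
  (0,1): now satisfied by earlier moves; stays.
  (0,2): no empty cell satisfies it; stays.
  (2,1): no empty cell satisfies it; stays.
  (2,3): no empty cell satisfies it; stays.
  (3,0) → (0,0).
Resulting grid:
A A B A
A A A A
_ B A B
_ B A _
B B A A
Unsatisfied now: (0,2), (2,1), (2,3).

3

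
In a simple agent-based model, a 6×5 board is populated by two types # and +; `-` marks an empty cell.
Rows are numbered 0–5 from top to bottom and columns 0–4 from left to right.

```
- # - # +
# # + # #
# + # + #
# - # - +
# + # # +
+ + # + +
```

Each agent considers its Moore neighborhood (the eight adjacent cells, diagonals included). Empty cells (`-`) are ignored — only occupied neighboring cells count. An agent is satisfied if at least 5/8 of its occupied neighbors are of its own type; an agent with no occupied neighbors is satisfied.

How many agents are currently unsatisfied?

Row 0: (0,1)# 2/3 ✓ · (0,3)# 2/4 ✗ · (0,4)+ 0/3 ✗
Row 1: (1,0)# 3/4 ✓ · (1,1)# 4/6 ✓ · (1,2)+ 2/7 ✗ · (1,3)# 4/7 ✗ · (1,4)# 3/5 ✗
Row 2: (2,0)# 3/4 ✓ · (2,1)+ 1/7 ✗ · (2,2)# 3/6 ✗ · (2,3)+ 2/7 ✗ · (2,4)# 2/4 ✗
Row 3: (3,0)# 2/4 ✗ · (3,2)# 3/6 ✗ · (3,4)+ 2/4 ✗
Row 4: (4,0)# 1/4 ✗ · (4,1)+ 2/7 ✗ · (4,2)# 3/6 ✗ · (4,3)# 3/7 ✗ · (4,4)+ 3/4 ✓
Row 5: (5,0)+ 2/3 ✓ · (5,1)+ 2/5 ✗ · (5,2)# 2/5 ✗ · (5,3)+ 2/5 ✗ · (5,4)+ 2/3 ✓
Unsatisfied: (0,3), (0,4), (1,2), (1,3), (1,4), (2,1), (2,2), (2,3), (2,4), (3,0), (3,2), (3,4), (4,0), (4,1), (4,2), (4,3), (5,1), (5,2), (5,3) — 19 in total.

19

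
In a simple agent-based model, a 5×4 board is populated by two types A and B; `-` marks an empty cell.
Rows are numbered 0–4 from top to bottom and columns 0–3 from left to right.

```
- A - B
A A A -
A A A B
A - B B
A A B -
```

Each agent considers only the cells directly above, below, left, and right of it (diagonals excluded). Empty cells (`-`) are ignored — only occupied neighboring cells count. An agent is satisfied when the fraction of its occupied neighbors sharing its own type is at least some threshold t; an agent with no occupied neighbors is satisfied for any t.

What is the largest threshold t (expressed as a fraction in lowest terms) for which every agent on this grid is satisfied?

1/2

Row 0: (0,1)A 1/1 · (0,3)B — no occupied neighbors
Row 1: (1,0)A 2/2 · (1,1)A 4/4 · (1,2)A 2/2
Row 2: (2,0)A 3/3 · (2,1)A 3/3 · (2,2)A 2/4 · (2,3)B 1/2
Row 3: (3,0)A 2/2 · (3,2)B 2/3 · (3,3)B 2/2
Row 4: (4,0)A 2/2 · (4,1)A 1/2 · (4,2)B 1/2
The smallest same-type fraction is 2/4 at (2,2), which reduces to 1/2. Any threshold above that leaves this agent unsatisfied.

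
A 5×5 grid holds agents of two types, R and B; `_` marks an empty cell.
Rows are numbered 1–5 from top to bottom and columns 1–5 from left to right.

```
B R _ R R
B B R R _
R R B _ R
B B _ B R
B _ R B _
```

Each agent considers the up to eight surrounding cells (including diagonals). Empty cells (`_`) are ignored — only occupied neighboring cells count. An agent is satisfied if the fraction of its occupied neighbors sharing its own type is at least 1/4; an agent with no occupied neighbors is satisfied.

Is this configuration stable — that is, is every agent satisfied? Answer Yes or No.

No

Row 1: (1,1)B 2/3 ✓ · (1,2)R 1/4 ✓ · (1,4)R 3/3 ✓ · (1,5)R 2/2 ✓
Row 2: (2,1)B 2/5 ✓ · (2,2)B 3/7 ✓ · (2,3)R 4/6 ✓ · (2,4)R 4/5 ✓
Row 3: (3,1)R 1/5 ✗ · (3,2)R 2/7 ✓ · (3,3)B 3/6 ✓ · (3,5)R 2/3 ✓
Row 4: (4,1)B 2/4 ✓ · (4,2)B 3/6 ✓ · (4,4)B 2/5 ✓ · (4,5)R 1/3 ✓
Row 5: (5,1)B 2/2 ✓ · (5,3)R 0/3 ✗ · (5,4)B 1/3 ✓
For instance (3,1) has only 1/5 same-type neighbors, below 1/4.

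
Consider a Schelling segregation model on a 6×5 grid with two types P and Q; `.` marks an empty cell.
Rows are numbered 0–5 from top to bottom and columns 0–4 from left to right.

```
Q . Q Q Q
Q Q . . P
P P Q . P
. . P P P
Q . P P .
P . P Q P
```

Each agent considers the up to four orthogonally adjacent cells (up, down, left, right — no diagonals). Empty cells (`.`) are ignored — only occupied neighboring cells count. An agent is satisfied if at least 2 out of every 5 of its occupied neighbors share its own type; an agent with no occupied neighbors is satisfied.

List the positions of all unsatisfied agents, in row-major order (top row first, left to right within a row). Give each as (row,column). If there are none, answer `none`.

(2,1), (2,2), (4,0), (5,0), (5,3), (5,4)

Row 0: (0,0)Q 1/1 satisfied · (0,2)Q 1/1 satisfied · (0,3)Q 2/2 satisfied · (0,4)Q 1/2 satisfied
Row 1: (1,0)Q 2/3 satisfied · (1,1)Q 1/2 satisfied · (1,4)P 1/2 satisfied
Row 2: (2,0)P 1/2 satisfied · (2,1)P 1/3 not · (2,2)Q 0/2 not · (2,4)P 2/2 satisfied
Row 3: (3,2)P 2/3 satisfied · (3,3)P 3/3 satisfied · (3,4)P 2/2 satisfied
Row 4: (4,0)Q 0/1 not · (4,2)P 3/3 satisfied · (4,3)P 2/3 satisfied
Row 5: (5,0)P 0/1 not · (5,2)P 1/2 satisfied · (5,3)Q 0/3 not · (5,4)P 0/1 not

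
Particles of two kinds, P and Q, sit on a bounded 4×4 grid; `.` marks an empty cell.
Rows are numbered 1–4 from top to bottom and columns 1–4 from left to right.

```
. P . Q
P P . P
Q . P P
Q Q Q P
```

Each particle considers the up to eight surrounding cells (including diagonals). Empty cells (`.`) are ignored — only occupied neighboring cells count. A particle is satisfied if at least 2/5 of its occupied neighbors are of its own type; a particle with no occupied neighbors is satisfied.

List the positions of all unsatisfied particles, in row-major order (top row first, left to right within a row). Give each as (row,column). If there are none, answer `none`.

(1,4), (4,3)

(1,2)P 2/2 satisfied
(1,4)Q 0/1 not
(2,1)P 2/3 satisfied
(2,2)P 3/4 satisfied
(2,4)P 2/3 satisfied
(3,1)Q 2/4 satisfied
(3,3)P 4/6 satisfied
(3,4)P 3/4 satisfied
(4,1)Q 2/2 satisfied
(4,2)Q 3/4 satisfied
(4,3)Q 1/4 not
(4,4)P 2/3 satisfied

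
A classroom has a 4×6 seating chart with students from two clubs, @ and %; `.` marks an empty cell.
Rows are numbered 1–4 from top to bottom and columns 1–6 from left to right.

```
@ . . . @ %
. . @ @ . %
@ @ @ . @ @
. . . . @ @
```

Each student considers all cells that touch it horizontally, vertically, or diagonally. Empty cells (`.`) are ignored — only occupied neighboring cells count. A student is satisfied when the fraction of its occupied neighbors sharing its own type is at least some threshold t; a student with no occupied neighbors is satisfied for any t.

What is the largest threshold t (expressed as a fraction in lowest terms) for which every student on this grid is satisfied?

(1,1)@ — no occupied neighbors
(1,5)@ 1/3
(1,6)% 1/2
(2,3)@ 3/3
(2,4)@ 4/4
(2,6)% 1/4
(3,1)@ 1/1
(3,2)@ 3/3
(3,3)@ 3/3
(3,5)@ 4/5
(3,6)@ 3/4
(4,5)@ 3/3
(4,6)@ 3/3
The smallest same-type fraction is 1/4 at (2,6), which reduces to 1/4. Any threshold above that leaves this student unsatisfied.

1/4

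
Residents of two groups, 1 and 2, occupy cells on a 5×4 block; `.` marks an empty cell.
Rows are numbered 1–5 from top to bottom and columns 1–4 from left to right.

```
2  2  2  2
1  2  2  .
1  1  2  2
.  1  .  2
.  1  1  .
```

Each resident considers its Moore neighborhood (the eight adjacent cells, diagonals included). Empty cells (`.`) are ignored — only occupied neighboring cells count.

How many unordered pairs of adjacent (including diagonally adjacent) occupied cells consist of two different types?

Scan each occupied cell's neighbors to the right and below (and the two forward diagonals) so each pair is counted once.
From row 1: 2 unlike of 11 pairs (running 2/11).
From row 2: 4 unlike of 10 pairs (running 6/21).
From row 3: 2 unlike of 8 pairs (running 8/29).
From row 4: 1 unlike of 3 pairs (running 9/32).
From row 5: 0 unlike of 1 pairs (running 9/33).
Total adjacent occupied pairs: 33; unlike-type pairs: 9.

9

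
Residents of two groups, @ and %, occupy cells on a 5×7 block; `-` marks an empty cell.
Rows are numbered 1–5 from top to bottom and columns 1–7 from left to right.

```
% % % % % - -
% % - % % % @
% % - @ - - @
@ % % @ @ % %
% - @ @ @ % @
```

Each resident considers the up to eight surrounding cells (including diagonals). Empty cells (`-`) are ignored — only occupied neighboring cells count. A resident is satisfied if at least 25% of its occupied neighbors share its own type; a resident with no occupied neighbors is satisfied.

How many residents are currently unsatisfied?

(1,1)% 3/3 ✓
(1,2)% 4/4 ✓
(1,3)% 4/4 ✓
(1,4)% 4/4 ✓
(1,5)% 4/4 ✓
(2,1)% 5/5 ✓
(2,2)% 6/6 ✓
(2,4)% 4/5 ✓
(2,5)% 4/5 ✓
(2,6)% 2/4 ✓
(2,7)@ 1/2 ✓
(3,1)% 4/5 ✓
(3,2)% 5/6 ✓
(3,4)@ 2/5 ✓
(3,7)@ 1/4 ✓
(4,1)@ 0/4 ✗
(4,2)% 4/6 ✓
(4,3)% 2/6 ✓
(4,4)@ 5/6 ✓
(4,5)@ 4/6 ✓
(4,6)% 2/6 ✓
(4,7)% 2/4 ✓
(5,1)% 1/2 ✓
(5,3)@ 2/4 ✓
(5,4)@ 4/5 ✓
(5,5)@ 3/5 ✓
(5,6)% 2/5 ✓
(5,7)@ 0/3 ✗
Unsatisfied: (4,1), (5,7) — 2 in total.

2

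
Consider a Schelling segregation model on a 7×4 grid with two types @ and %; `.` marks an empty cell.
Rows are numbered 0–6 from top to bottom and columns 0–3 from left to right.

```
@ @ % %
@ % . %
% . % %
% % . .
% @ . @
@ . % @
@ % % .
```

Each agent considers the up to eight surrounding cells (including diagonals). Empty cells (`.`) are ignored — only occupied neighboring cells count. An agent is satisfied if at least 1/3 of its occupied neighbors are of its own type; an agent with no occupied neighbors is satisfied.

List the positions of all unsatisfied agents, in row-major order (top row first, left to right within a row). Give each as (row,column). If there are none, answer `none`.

(4,1)

(0,0)@ 2/3 ok
(0,1)@ 2/4 ok
(0,2)% 3/4 ok
(0,3)% 2/2 ok
(1,0)@ 2/4 ok
(1,1)% 3/6 ok
(1,3)% 4/4 ok
(2,0)% 3/4 ok
(2,2)% 4/4 ok
(2,3)% 2/2 ok
(3,0)% 3/4 ok
(3,1)% 4/5 ok
(4,0)% 2/4 ok
(4,1)@ 1/5 unhappy
(4,3)@ 1/2 ok
(5,0)@ 2/4 ok
(5,2)% 2/5 ok
(5,3)@ 1/3 ok
(6,0)@ 1/2 ok
(6,1)% 2/4 ok
(6,2)% 2/3 ok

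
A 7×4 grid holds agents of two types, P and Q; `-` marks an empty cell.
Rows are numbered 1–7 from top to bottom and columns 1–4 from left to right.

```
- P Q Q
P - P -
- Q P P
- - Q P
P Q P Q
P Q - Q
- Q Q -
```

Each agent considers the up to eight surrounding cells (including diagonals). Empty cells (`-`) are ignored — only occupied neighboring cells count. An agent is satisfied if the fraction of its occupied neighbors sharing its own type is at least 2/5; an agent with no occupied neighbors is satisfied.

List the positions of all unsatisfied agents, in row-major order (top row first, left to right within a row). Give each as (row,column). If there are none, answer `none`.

(1,3), (3,2), (5,1), (5,3), (6,1)

(1,2)P 2/3 ✓
(1,3)Q 1/3 ✗
(1,4)Q 1/2 ✓
(2,1)P 1/2 ✓
(2,3)P 3/6 ✓
(3,2)Q 1/4 ✗
(3,3)P 3/5 ✓
(3,4)P 3/4 ✓
(4,3)Q 3/7 ✓
(4,4)P 3/5 ✓
(5,1)P 1/3 ✗
(5,2)Q 2/5 ✓
(5,3)P 1/6 ✗
(5,4)Q 2/4 ✓
(6,1)P 1/4 ✗
(6,2)Q 3/6 ✓
(6,4)Q 2/3 ✓
(7,2)Q 2/3 ✓
(7,3)Q 3/3 ✓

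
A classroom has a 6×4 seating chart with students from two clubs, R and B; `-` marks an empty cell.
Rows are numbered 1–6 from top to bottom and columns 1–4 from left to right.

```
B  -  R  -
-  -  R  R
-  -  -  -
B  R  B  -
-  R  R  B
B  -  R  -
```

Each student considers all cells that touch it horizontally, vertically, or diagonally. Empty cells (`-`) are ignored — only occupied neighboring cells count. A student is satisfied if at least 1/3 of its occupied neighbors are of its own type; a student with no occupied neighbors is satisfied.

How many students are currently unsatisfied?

3

Row 1: (1,1)B 0/0 ok · (1,3)R 2/2 ok
Row 2: (2,3)R 2/2 ok · (2,4)R 2/2 ok
Row 4: (4,1)B 0/2 unhappy · (4,2)R 2/4 ok · (4,3)B 1/4 unhappy
Row 5: (5,2)R 3/6 ok · (5,3)R 3/5 ok · (5,4)B 1/3 ok
Row 6: (6,1)B 0/1 unhappy · (6,3)R 2/3 ok
Unsatisfied: (4,1), (4,3), (6,1) — 3 in total.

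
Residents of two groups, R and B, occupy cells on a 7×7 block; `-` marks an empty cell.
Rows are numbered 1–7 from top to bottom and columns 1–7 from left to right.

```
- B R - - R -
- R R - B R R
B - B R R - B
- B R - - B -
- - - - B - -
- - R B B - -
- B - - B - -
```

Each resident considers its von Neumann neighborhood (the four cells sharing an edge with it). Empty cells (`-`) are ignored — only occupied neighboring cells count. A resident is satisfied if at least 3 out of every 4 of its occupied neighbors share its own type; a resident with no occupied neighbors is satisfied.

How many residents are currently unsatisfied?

Row 1: (1,2)B 0/2 unhappy · (1,3)R 1/2 unhappy · (1,6)R 1/1 ok
Row 2: (2,2)R 1/2 unhappy · (2,3)R 2/3 unhappy · (2,5)B 0/2 unhappy · (2,6)R 2/3 unhappy · (2,7)R 1/2 unhappy
Row 3: (3,1)B 0/0 ok · (3,3)B 0/3 unhappy · (3,4)R 1/2 unhappy · (3,5)R 1/2 unhappy · (3,7)B 0/1 unhappy
Row 4: (4,2)B 0/1 unhappy · (4,3)R 0/2 unhappy · (4,6)B 0/0 ok
Row 5: (5,5)B 1/1 ok
Row 6: (6,3)R 0/1 unhappy · (6,4)B 1/2 unhappy · (6,5)B 3/3 ok
Row 7: (7,2)B 0/0 ok · (7,5)B 1/1 ok
Unsatisfied: (1,2), (1,3), (2,2), (2,3), (2,5), (2,6), (2,7), (3,3), (3,4), (3,5), (3,7), (4,2), (4,3), (6,3), (6,4) — 15 in total.

15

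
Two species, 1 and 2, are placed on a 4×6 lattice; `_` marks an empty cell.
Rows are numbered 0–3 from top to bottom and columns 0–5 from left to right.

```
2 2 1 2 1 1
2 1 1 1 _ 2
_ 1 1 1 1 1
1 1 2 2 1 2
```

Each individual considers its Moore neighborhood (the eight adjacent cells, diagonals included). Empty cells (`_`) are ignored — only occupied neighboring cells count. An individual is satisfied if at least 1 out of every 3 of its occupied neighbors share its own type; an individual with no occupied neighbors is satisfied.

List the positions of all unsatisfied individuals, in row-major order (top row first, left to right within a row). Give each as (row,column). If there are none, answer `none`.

(0,3), (1,5), (3,2), (3,3), (3,5)

Row 0: (0,0)2 2/3 satisfied · (0,1)2 2/5 satisfied · (0,2)1 3/5 satisfied · (0,3)2 0/4 not · (0,4)1 2/4 satisfied · (0,5)1 1/2 satisfied
Row 1: (1,0)2 2/4 satisfied · (1,1)1 4/7 satisfied · (1,2)1 6/8 satisfied · (1,3)1 6/7 satisfied · (1,5)2 0/4 not
Row 2: (2,1)1 5/7 satisfied · (2,2)1 6/8 satisfied · (2,3)1 5/7 satisfied · (2,4)1 4/7 satisfied · (2,5)1 2/4 satisfied
Row 3: (3,0)1 2/2 satisfied · (3,1)1 3/4 satisfied · (3,2)2 1/5 not · (3,3)2 1/5 not · (3,4)1 3/5 satisfied · (3,5)2 0/3 not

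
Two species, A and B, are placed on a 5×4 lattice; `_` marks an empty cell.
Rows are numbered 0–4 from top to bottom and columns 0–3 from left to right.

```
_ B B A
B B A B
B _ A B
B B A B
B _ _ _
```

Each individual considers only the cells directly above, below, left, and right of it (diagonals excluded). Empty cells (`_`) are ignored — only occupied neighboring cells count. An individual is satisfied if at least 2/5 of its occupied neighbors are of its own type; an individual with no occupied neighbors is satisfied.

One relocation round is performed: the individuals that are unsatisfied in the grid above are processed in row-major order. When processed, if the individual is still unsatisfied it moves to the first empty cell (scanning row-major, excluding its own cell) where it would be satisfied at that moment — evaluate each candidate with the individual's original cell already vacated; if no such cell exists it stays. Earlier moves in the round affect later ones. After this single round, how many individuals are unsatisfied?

Initially unsatisfied (in order): (0,2), (0,3), (1,2), (1,3), (3,2).
  (0,2) → (0,0).
  (0,3) → (0,2).
  (1,2): now satisfied by earlier moves; stays.
  (1,3): now satisfied by earlier moves; stays.
  (3,2) → (0,3).
Resulting grid:
B B A A
B B A B
B _ A B
B B _ B
B _ _ _
Unsatisfied now: (1,3).

1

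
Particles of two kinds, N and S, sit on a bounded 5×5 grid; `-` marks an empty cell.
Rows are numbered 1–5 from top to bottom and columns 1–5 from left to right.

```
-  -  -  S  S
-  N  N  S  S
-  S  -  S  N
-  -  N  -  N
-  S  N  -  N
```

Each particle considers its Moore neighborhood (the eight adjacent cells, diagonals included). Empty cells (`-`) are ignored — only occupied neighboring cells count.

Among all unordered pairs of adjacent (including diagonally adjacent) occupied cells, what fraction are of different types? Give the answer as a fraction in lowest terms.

13/25

Scan each occupied cell's neighbors to the right and below (and the two forward diagonals) so each pair is counted once.
From row 1: 1 unlike of 6 pairs (running 1/6).
From row 2: 6 unlike of 10 pairs (running 7/16).
From row 3: 4 unlike of 5 pairs (running 11/21).
From row 4: 1 unlike of 3 pairs (running 12/24).
From row 5: 1 unlike of 1 pairs (running 13/25).
Total adjacent occupied pairs: 25; unlike-type pairs: 13.
13/25 is already in lowest terms.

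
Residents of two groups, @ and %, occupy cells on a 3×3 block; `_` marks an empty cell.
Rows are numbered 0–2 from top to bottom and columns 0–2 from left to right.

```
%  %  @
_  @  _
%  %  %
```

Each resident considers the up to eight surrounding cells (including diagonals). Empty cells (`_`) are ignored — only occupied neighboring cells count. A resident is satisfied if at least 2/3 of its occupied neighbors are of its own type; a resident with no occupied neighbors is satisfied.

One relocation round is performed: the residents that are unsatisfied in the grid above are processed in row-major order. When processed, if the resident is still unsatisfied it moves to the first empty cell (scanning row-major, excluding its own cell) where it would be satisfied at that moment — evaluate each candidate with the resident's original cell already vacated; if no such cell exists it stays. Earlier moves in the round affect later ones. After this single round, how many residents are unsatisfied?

3

Initially unsatisfied (in order): (0,0), (0,1), (0,2), (1,1), (2,0), (2,2).
  (0,0) → (1,0).
  (0,1): no empty cell satisfies it; stays.
  (0,2): no empty cell satisfies it; stays.
  (1,1): no empty cell satisfies it; stays.
  (2,0): now satisfied by earlier moves; stays.
  (2,2) → (0,0).
Resulting grid:
% % @
% @ _
% % _
Unsatisfied now: (0,1), (0,2), (1,1).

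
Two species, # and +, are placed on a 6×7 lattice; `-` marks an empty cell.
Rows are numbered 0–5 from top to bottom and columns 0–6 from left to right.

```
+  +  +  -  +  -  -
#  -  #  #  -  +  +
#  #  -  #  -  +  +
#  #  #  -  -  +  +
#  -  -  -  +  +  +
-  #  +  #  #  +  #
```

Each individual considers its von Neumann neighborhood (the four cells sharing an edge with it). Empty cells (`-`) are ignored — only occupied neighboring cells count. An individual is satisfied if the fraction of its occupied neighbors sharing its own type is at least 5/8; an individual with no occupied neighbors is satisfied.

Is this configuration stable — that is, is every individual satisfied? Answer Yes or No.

No

Row 0: (0,0)+ 1/2 not · (0,1)+ 2/2 satisfied · (0,2)+ 1/2 not · (0,4)+ 0/0 satisfied
Row 1: (1,0)# 1/2 not · (1,2)# 1/2 not · (1,3)# 2/2 satisfied · (1,5)+ 2/2 satisfied · (1,6)+ 2/2 satisfied
Row 2: (2,0)# 3/3 satisfied · (2,1)# 2/2 satisfied · (2,3)# 1/1 satisfied · (2,5)+ 3/3 satisfied · (2,6)+ 3/3 satisfied
Row 3: (3,0)# 3/3 satisfied · (3,1)# 3/3 satisfied · (3,2)# 1/1 satisfied · (3,5)+ 3/3 satisfied · (3,6)+ 3/3 satisfied
Row 4: (4,0)# 1/1 satisfied · (4,4)+ 1/2 not · (4,5)+ 4/4 satisfied · (4,6)+ 2/3 satisfied
Row 5: (5,1)# 0/1 not · (5,2)+ 0/2 not · (5,3)# 1/2 not · (5,4)# 1/3 not · (5,5)+ 1/3 not · (5,6)# 0/2 not
For instance (0,0) has only 1/2 same-type neighbors, below 5/8.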